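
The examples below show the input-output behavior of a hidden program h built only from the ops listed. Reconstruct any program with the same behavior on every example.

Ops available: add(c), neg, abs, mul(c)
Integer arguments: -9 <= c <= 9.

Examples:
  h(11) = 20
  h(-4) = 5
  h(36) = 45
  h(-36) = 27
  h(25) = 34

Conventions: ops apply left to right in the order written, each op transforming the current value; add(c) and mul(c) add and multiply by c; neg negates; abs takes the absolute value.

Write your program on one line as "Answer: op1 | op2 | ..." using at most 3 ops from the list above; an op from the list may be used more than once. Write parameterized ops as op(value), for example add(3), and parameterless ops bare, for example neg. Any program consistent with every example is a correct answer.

add(9) | abs

Check, running the answer program on each example:
  11 -> 20 -> 20
  -4 -> 5 -> 5
  36 -> 45 -> 45
  -36 -> -27 -> 27
  25 -> 34 -> 34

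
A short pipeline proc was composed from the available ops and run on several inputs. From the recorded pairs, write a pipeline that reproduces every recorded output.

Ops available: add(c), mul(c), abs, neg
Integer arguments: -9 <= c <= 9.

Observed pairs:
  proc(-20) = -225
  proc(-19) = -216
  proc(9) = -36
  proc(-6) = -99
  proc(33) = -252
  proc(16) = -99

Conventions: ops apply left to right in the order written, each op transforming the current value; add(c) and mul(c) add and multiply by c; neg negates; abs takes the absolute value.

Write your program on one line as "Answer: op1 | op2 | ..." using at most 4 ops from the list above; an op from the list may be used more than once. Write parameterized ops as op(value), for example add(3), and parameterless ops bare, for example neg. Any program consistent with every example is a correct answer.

add(-5) | neg | abs | mul(-9)

Check, running the answer program on each example:
  -20 -> -25 -> 25 -> 25 -> -225
  -19 -> -24 -> 24 -> 24 -> -216
  9 -> 4 -> -4 -> 4 -> -36
  -6 -> -11 -> 11 -> 11 -> -99
  33 -> 28 -> -28 -> 28 -> -252
  16 -> 11 -> -11 -> 11 -> -99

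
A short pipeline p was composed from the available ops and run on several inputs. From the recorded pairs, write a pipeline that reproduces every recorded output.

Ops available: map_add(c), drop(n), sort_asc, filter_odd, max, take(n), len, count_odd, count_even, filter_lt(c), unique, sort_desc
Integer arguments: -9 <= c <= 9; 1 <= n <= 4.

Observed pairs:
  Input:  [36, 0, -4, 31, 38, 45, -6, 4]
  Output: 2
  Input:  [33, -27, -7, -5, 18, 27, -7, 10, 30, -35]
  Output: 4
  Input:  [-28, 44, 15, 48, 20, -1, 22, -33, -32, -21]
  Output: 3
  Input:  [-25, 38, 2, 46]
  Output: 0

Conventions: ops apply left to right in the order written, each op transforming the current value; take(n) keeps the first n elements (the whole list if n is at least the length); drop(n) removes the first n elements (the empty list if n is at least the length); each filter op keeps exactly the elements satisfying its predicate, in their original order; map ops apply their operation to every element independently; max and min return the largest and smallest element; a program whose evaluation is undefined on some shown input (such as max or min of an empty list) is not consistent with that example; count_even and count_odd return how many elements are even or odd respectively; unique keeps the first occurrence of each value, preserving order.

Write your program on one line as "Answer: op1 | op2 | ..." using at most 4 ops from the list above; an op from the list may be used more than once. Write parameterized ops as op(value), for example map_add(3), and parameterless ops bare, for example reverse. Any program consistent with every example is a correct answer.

drop(3) | sort_desc | count_odd

Check, running the answer program on each example:
  [36, 0, -4, 31, 38, 45, -6, 4] -> [31, 38, 45, -6, 4] -> [45, 38, 31, 4, -6] -> 2
  [33, -27, -7, -5, 18, 27, -7, 10, 30, -35] -> [-5, 18, 27, -7, 10, 30, -35] -> [30, 27, 18, 10, -5, -7, -35] -> 4
  [-28, 44, 15, 48, 20, -1, 22, -33, -32, -21] -> [48, 20, -1, 22, -33, -32, -21] -> [48, 22, 20, -1, -21, -32, -33] -> 3
  [-25, 38, 2, 46] -> [46] -> [46] -> 0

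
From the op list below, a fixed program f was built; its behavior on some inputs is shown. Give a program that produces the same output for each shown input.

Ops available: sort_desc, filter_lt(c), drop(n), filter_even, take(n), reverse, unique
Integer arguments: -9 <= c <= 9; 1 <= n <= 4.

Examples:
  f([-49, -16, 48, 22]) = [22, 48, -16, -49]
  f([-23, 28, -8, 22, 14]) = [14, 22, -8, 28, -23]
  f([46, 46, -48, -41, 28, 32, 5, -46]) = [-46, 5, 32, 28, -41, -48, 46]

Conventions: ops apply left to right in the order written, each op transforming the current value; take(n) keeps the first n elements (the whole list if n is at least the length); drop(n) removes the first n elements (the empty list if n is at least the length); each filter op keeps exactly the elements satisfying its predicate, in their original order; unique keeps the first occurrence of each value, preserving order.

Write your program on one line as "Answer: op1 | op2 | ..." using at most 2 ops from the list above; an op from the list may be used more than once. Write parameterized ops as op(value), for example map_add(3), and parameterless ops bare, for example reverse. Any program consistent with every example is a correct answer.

unique | reverse

Check, running the answer program on each example:
  [-49, -16, 48, 22] -> [-49, -16, 48, 22] -> [22, 48, -16, -49]
  [-23, 28, -8, 22, 14] -> [-23, 28, -8, 22, 14] -> [14, 22, -8, 28, -23]
  [46, 46, -48, -41, 28, 32, 5, -46] -> [46, -48, -41, 28, 32, 5, -46] -> [-46, 5, 32, 28, -41, -48, 46]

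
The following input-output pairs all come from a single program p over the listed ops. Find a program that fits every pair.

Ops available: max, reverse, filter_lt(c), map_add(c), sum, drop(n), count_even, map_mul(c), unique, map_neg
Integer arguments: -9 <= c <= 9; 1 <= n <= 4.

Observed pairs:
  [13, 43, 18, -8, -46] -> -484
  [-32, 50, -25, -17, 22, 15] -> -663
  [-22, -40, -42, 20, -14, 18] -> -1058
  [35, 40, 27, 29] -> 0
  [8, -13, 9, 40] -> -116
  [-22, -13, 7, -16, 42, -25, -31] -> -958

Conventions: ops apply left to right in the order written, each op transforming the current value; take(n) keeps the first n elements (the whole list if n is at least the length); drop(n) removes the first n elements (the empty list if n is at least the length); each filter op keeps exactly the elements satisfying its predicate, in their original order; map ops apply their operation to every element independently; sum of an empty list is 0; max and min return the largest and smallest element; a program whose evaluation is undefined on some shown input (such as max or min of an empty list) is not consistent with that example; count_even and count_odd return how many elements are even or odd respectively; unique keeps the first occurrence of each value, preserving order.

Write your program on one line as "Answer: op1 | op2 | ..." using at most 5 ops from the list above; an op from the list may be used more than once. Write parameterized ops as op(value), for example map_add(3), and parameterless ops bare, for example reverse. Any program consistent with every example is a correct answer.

map_mul(9) | filter_lt(8) | map_add(9) | map_add(-8) | sum

Check, running the answer program on each example:
  [13, 43, 18, -8, -46] -> [117, 387, 162, -72, -414] -> [-72, -414] -> [-63, -405] -> [-71, -413] -> -484
  [-32, 50, -25, -17, 22, 15] -> [-288, 450, -225, -153, 198, 135] -> [-288, -225, -153] -> [-279, -216, -144] -> [-287, -224, -152] -> -663
  [-22, -40, -42, 20, -14, 18] -> [-198, -360, -378, 180, -126, 162] -> [-198, -360, -378, -126] -> [-189, -351, -369, -117] -> [-197, -359, -377, -125] -> -1058
  [35, 40, 27, 29] -> [315, 360, 243, 261] -> [] -> [] -> [] -> 0
  [8, -13, 9, 40] -> [72, -117, 81, 360] -> [-117] -> [-108] -> [-116] -> -116
  [-22, -13, 7, -16, 42, -25, -31] -> [-198, -117, 63, -144, 378, -225, -279] -> [-198, -117, -144, -225, -279] -> [-189, -108, -135, -216, -270] -> [-197, -116, -143, -224, -278] -> -958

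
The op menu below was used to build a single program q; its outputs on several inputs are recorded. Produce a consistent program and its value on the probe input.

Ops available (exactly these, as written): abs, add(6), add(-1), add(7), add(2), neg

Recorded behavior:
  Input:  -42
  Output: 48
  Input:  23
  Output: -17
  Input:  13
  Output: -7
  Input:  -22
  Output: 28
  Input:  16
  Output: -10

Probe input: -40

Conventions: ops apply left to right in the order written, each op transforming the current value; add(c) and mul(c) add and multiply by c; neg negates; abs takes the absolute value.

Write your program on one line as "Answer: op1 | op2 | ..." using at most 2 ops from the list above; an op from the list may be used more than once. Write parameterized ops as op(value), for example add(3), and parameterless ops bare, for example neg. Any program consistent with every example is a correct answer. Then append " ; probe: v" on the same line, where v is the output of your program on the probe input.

neg | add(6) ; probe: 46

Check, running the answer program on each example:
  -42 -> 42 -> 48
  23 -> -23 -> -17
  13 -> -13 -> -7
  -22 -> 22 -> 28
  16 -> -16 -> -10
  probe: -40 -> 40 -> 46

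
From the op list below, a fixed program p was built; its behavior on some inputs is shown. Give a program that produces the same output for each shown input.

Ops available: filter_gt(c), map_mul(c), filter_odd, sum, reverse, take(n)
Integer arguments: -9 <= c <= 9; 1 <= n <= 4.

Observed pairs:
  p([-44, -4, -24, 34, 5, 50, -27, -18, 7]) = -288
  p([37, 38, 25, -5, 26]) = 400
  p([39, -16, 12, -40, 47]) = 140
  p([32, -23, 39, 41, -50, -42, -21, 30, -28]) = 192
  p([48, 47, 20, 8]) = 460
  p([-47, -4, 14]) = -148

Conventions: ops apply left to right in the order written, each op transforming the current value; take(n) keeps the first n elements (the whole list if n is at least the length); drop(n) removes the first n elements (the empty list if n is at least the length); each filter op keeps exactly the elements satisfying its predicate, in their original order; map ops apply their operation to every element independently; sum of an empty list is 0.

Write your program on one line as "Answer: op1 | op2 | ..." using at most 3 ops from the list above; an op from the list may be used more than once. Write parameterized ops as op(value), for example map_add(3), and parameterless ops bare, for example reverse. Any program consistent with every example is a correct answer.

map_mul(4) | take(3) | sum

Check, running the answer program on each example:
  [-44, -4, -24, 34, 5, 50, -27, -18, 7] -> [-176, -16, -96, 136, 20, 200, -108, -72, 28] -> [-176, -16, -96] -> -288
  [37, 38, 25, -5, 26] -> [148, 152, 100, -20, 104] -> [148, 152, 100] -> 400
  [39, -16, 12, -40, 47] -> [156, -64, 48, -160, 188] -> [156, -64, 48] -> 140
  [32, -23, 39, 41, -50, -42, -21, 30, -28] -> [128, -92, 156, 164, -200, -168, -84, 120, -112] -> [128, -92, 156] -> 192
  [48, 47, 20, 8] -> [192, 188, 80, 32] -> [192, 188, 80] -> 460
  [-47, -4, 14] -> [-188, -16, 56] -> [-188, -16, 56] -> -148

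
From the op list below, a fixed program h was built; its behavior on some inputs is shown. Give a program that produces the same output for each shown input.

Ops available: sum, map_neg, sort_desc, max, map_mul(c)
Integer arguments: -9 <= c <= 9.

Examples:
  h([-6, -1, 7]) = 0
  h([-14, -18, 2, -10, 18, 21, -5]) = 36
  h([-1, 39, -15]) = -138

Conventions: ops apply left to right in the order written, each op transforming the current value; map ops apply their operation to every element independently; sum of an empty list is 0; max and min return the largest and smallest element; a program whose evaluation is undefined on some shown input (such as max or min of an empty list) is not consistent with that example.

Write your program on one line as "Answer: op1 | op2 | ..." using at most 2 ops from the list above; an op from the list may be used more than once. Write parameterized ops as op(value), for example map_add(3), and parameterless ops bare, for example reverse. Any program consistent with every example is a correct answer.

map_mul(-6) | sum

Check, running the answer program on each example:
  [-6, -1, 7] -> [36, 6, -42] -> 0
  [-14, -18, 2, -10, 18, 21, -5] -> [84, 108, -12, 60, -108, -126, 30] -> 36
  [-1, 39, -15] -> [6, -234, 90] -> -138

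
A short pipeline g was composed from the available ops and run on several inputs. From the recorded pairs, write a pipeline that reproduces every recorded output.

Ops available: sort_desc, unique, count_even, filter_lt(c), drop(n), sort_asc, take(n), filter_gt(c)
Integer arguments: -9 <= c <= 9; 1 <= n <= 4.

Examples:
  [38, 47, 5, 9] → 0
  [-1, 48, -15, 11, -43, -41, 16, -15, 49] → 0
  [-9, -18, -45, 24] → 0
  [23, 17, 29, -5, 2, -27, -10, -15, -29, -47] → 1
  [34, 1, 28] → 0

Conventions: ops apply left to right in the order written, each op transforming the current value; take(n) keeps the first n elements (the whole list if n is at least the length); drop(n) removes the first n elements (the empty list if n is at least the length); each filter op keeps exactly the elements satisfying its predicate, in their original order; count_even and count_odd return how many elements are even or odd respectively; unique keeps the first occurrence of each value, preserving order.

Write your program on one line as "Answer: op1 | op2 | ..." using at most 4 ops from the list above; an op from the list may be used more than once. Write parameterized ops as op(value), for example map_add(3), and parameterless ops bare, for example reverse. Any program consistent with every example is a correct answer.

sort_asc | drop(4) | filter_lt(-8) | count_even

Check, running the answer program on each example:
  [38, 47, 5, 9] -> [5, 9, 38, 47] -> [] -> [] -> 0
  [-1, 48, -15, 11, -43, -41, 16, -15, 49] -> [-43, -41, -15, -15, -1, 11, 16, 48, 49] -> [-1, 11, 16, 48, 49] -> [] -> 0
  [-9, -18, -45, 24] -> [-45, -18, -9, 24] -> [] -> [] -> 0
  [23, 17, 29, -5, 2, -27, -10, -15, -29, -47] -> [-47, -29, -27, -15, -10, -5, 2, 17, 23, 29] -> [-10, -5, 2, 17, 23, 29] -> [-10] -> 1
  [34, 1, 28] -> [1, 28, 34] -> [] -> [] -> 0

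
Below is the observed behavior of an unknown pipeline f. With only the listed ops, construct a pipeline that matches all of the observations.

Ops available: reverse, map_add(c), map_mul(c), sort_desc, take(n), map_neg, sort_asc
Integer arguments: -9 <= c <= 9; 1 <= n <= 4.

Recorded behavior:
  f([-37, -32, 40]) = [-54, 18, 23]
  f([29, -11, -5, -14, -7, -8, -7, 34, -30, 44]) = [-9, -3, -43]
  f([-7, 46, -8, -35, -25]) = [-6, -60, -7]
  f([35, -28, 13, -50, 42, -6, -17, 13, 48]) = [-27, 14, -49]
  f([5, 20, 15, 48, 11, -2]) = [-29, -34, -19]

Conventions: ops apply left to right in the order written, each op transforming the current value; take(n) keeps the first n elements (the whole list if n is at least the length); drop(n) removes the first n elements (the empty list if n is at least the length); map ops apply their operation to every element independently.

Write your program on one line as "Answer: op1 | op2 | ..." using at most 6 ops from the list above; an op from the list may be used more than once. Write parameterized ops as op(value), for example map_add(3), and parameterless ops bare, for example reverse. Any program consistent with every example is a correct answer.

take(3) | map_add(6) | map_add(8) | reverse | map_neg

Check, running the answer program on each example:
  [-37, -32, 40] -> [-37, -32, 40] -> [-31, -26, 46] -> [-23, -18, 54] -> [54, -18, -23] -> [-54, 18, 23]
  [29, -11, -5, -14, -7, -8, -7, 34, -30, 44] -> [29, -11, -5] -> [35, -5, 1] -> [43, 3, 9] -> [9, 3, 43] -> [-9, -3, -43]
  [-7, 46, -8, -35, -25] -> [-7, 46, -8] -> [-1, 52, -2] -> [7, 60, 6] -> [6, 60, 7] -> [-6, -60, -7]
  [35, -28, 13, -50, 42, -6, -17, 13, 48] -> [35, -28, 13] -> [41, -22, 19] -> [49, -14, 27] -> [27, -14, 49] -> [-27, 14, -49]
  [5, 20, 15, 48, 11, -2] -> [5, 20, 15] -> [11, 26, 21] -> [19, 34, 29] -> [29, 34, 19] -> [-29, -34, -19]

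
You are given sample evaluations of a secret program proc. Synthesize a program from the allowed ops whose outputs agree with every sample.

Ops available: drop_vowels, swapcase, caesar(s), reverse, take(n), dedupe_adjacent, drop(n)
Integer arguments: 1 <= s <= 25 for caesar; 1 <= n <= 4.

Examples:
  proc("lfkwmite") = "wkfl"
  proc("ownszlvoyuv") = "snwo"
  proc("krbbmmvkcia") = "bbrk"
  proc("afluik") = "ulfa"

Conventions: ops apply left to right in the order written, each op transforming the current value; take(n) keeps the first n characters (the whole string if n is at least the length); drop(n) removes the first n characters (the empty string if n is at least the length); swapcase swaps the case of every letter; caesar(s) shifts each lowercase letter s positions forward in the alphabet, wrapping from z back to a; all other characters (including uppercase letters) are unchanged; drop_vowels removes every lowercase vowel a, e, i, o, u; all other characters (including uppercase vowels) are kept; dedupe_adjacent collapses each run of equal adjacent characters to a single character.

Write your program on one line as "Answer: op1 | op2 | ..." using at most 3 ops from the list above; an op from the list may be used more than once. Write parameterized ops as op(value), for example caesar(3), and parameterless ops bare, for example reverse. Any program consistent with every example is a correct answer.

take(4) | reverse

Check, running the answer program on each example:
  "lfkwmite" -> "lfkw" -> "wkfl"
  "ownszlvoyuv" -> "owns" -> "snwo"
  "krbbmmvkcia" -> "krbb" -> "bbrk"
  "afluik" -> "aflu" -> "ulfa"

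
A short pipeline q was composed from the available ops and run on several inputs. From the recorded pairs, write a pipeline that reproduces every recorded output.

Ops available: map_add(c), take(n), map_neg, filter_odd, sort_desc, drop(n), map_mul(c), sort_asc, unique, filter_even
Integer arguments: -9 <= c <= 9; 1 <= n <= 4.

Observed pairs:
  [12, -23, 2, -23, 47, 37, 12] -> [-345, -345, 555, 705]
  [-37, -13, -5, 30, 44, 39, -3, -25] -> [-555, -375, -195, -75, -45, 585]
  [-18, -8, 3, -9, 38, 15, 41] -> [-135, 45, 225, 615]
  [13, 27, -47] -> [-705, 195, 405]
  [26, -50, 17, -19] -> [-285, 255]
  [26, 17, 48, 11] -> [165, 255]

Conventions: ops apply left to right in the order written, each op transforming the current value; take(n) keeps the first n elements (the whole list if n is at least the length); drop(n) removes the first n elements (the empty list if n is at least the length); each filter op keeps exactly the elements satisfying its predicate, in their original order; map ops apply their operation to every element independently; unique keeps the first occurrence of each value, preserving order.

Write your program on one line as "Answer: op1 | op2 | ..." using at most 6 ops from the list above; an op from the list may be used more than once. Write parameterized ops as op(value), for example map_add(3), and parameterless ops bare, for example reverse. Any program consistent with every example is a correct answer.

map_neg | map_mul(-3) | sort_asc | map_mul(5) | filter_odd

Check, running the answer program on each example:
  [12, -23, 2, -23, 47, 37, 12] -> [-12, 23, -2, 23, -47, -37, -12] -> [36, -69, 6, -69, 141, 111, 36] -> [-69, -69, 6, 36, 36, 111, 141] -> [-345, -345, 30, 180, 180, 555, 705] -> [-345, -345, 555, 705]
  [-37, -13, -5, 30, 44, 39, -3, -25] -> [37, 13, 5, -30, -44, -39, 3, 25] -> [-111, -39, -15, 90, 132, 117, -9, -75] -> [-111, -75, -39, -15, -9, 90, 117, 132] -> [-555, -375, -195, -75, -45, 450, 585, 660] -> [-555, -375, -195, -75, -45, 585]
  [-18, -8, 3, -9, 38, 15, 41] -> [18, 8, -3, 9, -38, -15, -41] -> [-54, -24, 9, -27, 114, 45, 123] -> [-54, -27, -24, 9, 45, 114, 123] -> [-270, -135, -120, 45, 225, 570, 615] -> [-135, 45, 225, 615]
  [13, 27, -47] -> [-13, -27, 47] -> [39, 81, -141] -> [-141, 39, 81] -> [-705, 195, 405] -> [-705, 195, 405]
  [26, -50, 17, -19] -> [-26, 50, -17, 19] -> [78, -150, 51, -57] -> [-150, -57, 51, 78] -> [-750, -285, 255, 390] -> [-285, 255]
  [26, 17, 48, 11] -> [-26, -17, -48, -11] -> [78, 51, 144, 33] -> [33, 51, 78, 144] -> [165, 255, 390, 720] -> [165, 255]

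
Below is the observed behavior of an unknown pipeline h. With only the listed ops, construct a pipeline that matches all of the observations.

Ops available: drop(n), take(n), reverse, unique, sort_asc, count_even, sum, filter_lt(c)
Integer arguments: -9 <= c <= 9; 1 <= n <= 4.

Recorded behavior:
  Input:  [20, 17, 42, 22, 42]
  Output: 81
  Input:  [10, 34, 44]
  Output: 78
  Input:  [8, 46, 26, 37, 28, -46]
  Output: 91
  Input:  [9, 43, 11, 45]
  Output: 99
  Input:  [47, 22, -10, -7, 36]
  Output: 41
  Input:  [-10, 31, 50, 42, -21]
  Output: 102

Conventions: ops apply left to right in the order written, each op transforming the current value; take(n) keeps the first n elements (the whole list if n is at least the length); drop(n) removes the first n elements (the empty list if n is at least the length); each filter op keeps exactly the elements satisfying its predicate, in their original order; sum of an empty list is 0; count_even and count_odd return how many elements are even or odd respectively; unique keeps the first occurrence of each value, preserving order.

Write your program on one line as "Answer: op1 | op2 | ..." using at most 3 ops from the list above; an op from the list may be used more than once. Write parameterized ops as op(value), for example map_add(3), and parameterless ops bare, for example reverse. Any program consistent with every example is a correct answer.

unique | drop(1) | sum

Check, running the answer program on each example:
  [20, 17, 42, 22, 42] -> [20, 17, 42, 22] -> [17, 42, 22] -> 81
  [10, 34, 44] -> [10, 34, 44] -> [34, 44] -> 78
  [8, 46, 26, 37, 28, -46] -> [8, 46, 26, 37, 28, -46] -> [46, 26, 37, 28, -46] -> 91
  [9, 43, 11, 45] -> [9, 43, 11, 45] -> [43, 11, 45] -> 99
  [47, 22, -10, -7, 36] -> [47, 22, -10, -7, 36] -> [22, -10, -7, 36] -> 41
  [-10, 31, 50, 42, -21] -> [-10, 31, 50, 42, -21] -> [31, 50, 42, -21] -> 102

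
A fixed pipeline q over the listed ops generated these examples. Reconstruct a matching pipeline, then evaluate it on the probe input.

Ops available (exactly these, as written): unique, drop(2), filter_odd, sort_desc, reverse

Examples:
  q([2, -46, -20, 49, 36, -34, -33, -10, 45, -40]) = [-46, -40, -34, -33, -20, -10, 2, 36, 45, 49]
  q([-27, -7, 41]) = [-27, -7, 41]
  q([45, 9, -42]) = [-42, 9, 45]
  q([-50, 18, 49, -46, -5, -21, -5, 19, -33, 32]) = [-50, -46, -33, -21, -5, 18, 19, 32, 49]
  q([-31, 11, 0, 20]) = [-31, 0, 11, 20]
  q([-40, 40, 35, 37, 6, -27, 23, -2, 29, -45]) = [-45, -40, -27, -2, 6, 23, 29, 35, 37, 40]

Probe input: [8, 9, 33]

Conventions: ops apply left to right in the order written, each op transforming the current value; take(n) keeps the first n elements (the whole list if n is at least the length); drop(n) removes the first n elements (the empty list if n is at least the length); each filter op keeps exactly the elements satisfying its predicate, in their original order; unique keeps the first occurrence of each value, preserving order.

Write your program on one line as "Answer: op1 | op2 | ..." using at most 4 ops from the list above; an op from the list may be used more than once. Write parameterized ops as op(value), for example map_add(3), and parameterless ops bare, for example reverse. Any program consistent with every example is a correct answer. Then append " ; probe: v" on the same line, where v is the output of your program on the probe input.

sort_desc | reverse | unique ; probe: [8, 9, 33]

Check, running the answer program on each example:
  [2, -46, -20, 49, 36, -34, -33, -10, 45, -40] -> [49, 45, 36, 2, -10, -20, -33, -34, -40, -46] -> [-46, -40, -34, -33, -20, -10, 2, 36, 45, 49] -> [-46, -40, -34, -33, -20, -10, 2, 36, 45, 49]
  [-27, -7, 41] -> [41, -7, -27] -> [-27, -7, 41] -> [-27, -7, 41]
  [45, 9, -42] -> [45, 9, -42] -> [-42, 9, 45] -> [-42, 9, 45]
  [-50, 18, 49, -46, -5, -21, -5, 19, -33, 32] -> [49, 32, 19, 18, -5, -5, -21, -33, -46, -50] -> [-50, -46, -33, -21, -5, -5, 18, 19, 32, 49] -> [-50, -46, -33, -21, -5, 18, 19, 32, 49]
  [-31, 11, 0, 20] -> [20, 11, 0, -31] -> [-31, 0, 11, 20] -> [-31, 0, 11, 20]
  [-40, 40, 35, 37, 6, -27, 23, -2, 29, -45] -> [40, 37, 35, 29, 23, 6, -2, -27, -40, -45] -> [-45, -40, -27, -2, 6, 23, 29, 35, 37, 40] -> [-45, -40, -27, -2, 6, 23, 29, 35, 37, 40]
  probe: [8, 9, 33] -> [33, 9, 8] -> [8, 9, 33] -> [8, 9, 33]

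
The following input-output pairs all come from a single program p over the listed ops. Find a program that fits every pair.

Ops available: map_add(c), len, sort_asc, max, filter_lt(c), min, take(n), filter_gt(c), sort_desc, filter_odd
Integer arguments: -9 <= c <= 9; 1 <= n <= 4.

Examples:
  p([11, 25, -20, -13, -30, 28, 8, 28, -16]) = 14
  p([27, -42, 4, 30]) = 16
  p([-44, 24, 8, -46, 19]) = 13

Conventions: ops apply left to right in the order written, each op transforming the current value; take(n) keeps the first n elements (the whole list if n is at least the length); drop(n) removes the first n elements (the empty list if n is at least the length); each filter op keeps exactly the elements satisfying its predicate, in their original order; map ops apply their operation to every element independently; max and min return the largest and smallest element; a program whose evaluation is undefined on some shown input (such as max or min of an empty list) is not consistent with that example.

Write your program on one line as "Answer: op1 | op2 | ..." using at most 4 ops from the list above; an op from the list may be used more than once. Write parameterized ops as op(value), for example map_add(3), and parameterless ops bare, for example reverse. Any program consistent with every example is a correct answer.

take(3) | map_add(-7) | map_add(-4) | max

Check, running the answer program on each example:
  [11, 25, -20, -13, -30, 28, 8, 28, -16] -> [11, 25, -20] -> [4, 18, -27] -> [0, 14, -31] -> 14
  [27, -42, 4, 30] -> [27, -42, 4] -> [20, -49, -3] -> [16, -53, -7] -> 16
  [-44, 24, 8, -46, 19] -> [-44, 24, 8] -> [-51, 17, 1] -> [-55, 13, -3] -> 13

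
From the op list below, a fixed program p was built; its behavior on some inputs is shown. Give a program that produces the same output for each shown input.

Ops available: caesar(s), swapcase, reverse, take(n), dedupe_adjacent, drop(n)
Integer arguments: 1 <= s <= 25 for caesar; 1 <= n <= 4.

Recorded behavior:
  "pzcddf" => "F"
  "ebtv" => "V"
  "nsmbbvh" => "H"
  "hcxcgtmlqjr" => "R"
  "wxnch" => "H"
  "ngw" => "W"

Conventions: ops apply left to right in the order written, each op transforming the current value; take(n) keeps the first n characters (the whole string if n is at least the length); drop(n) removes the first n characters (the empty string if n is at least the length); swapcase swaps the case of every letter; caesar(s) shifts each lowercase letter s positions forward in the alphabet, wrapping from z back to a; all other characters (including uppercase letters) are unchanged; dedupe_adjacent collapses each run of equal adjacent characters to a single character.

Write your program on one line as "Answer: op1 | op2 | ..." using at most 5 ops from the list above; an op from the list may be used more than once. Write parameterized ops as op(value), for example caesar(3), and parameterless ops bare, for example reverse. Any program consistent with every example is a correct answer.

dedupe_adjacent | reverse | swapcase | take(1)

Check, running the answer program on each example:
  "pzcddf" -> "pzcdf" -> "fdczp" -> "FDCZP" -> "F"
  "ebtv" -> "ebtv" -> "vtbe" -> "VTBE" -> "V"
  "nsmbbvh" -> "nsmbvh" -> "hvbmsn" -> "HVBMSN" -> "H"
  "hcxcgtmlqjr" -> "hcxcgtmlqjr" -> "rjqlmtgcxch" -> "RJQLMTGCXCH" -> "R"
  "wxnch" -> "wxnch" -> "hcnxw" -> "HCNXW" -> "H"
  "ngw" -> "ngw" -> "wgn" -> "WGN" -> "W"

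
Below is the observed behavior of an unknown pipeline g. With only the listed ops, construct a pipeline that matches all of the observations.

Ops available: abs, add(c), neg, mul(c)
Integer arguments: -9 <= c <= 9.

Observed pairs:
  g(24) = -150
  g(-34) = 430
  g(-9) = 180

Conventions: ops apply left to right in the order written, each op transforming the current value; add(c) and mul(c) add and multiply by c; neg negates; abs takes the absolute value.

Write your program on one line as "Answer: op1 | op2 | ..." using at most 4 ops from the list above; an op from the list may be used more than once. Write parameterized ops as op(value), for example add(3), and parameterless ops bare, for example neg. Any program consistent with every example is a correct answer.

add(-9) | neg | mul(-2) | mul(-5)

Check, running the answer program on each example:
  24 -> 15 -> -15 -> 30 -> -150
  -34 -> -43 -> 43 -> -86 -> 430
  -9 -> -18 -> 18 -> -36 -> 180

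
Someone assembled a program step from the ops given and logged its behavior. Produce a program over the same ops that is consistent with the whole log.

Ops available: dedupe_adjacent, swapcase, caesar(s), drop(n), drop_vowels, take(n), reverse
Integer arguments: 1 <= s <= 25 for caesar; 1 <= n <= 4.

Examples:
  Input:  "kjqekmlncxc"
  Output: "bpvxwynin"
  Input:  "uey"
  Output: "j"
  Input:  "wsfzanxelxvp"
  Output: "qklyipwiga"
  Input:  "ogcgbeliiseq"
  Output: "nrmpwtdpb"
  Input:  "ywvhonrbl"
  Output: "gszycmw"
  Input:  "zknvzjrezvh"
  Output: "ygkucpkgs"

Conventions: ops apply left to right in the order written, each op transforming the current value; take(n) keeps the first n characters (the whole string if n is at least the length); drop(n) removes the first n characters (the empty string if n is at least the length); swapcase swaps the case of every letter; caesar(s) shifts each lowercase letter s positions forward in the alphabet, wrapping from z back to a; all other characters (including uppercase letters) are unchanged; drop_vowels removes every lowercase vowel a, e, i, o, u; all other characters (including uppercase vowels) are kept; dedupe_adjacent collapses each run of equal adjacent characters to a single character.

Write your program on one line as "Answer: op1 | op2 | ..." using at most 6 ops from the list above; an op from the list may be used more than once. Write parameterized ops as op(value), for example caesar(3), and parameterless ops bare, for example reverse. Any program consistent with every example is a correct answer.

caesar(16) | drop(2) | dedupe_adjacent | caesar(7) | caesar(14)

Check, running the answer program on each example:
  "kjqekmlncxc" -> "azguacbdsns" -> "guacbdsns" -> "guacbdsns" -> "nbhjikzuz" -> "bpvxwynin"
  "uey" -> "kuo" -> "o" -> "o" -> "v" -> "j"
  "wsfzanxelxvp" -> "mivpqdnubnlf" -> "vpqdnubnlf" -> "vpqdnubnlf" -> "cwxkubiusm" -> "qklyipwiga"
  "ogcgbeliiseq" -> "ewswrubyyiug" -> "swrubyyiug" -> "swrubyiug" -> "zdybifpbn" -> "nrmpwtdpb"
  "ywvhonrbl" -> "omlxedhrb" -> "lxedhrb" -> "lxedhrb" -> "selkoyi" -> "gszycmw"
  "zknvzjrezvh" -> "padlpzhuplx" -> "dlpzhuplx" -> "dlpzhuplx" -> "kswgobwse" -> "ygkucpkgs"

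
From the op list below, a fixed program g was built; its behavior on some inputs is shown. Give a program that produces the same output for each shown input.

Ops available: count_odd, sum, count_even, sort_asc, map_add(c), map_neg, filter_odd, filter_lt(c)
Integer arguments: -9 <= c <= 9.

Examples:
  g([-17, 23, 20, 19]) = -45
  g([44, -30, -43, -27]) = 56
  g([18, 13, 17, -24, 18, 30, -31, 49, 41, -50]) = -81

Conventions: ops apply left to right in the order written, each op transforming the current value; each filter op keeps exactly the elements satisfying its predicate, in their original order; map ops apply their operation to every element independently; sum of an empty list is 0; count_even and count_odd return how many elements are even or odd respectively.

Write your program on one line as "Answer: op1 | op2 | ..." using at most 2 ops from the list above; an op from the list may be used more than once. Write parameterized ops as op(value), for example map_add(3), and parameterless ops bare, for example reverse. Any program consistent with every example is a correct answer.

map_neg | sum

Check, running the answer program on each example:
  [-17, 23, 20, 19] -> [17, -23, -20, -19] -> -45
  [44, -30, -43, -27] -> [-44, 30, 43, 27] -> 56
  [18, 13, 17, -24, 18, 30, -31, 49, 41, -50] -> [-18, -13, -17, 24, -18, -30, 31, -49, -41, 50] -> -81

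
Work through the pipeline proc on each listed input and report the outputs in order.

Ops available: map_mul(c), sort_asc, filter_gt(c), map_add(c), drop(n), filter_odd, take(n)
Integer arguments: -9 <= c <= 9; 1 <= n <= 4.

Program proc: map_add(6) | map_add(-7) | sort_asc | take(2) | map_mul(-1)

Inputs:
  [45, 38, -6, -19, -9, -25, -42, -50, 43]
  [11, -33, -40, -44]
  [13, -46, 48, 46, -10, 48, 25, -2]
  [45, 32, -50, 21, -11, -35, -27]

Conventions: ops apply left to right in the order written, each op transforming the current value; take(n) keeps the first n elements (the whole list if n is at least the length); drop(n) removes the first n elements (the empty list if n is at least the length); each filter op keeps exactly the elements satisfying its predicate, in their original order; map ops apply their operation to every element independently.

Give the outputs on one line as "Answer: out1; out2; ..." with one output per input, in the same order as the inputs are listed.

Execution, op by op:
  [45, 38, -6, -19, -9, -25, -42, -50, 43] -> [51, 44, 0, -13, -3, -19, -36, -44, 49] -> [44, 37, -7, -20, -10, -26, -43, -51, 42] -> [-51, -43, -26, -20, -10, -7, 37, 42, 44] -> [-51, -43] -> [51, 43]
  [11, -33, -40, -44] -> [17, -27, -34, -38] -> [10, -34, -41, -45] -> [-45, -41, -34, 10] -> [-45, -41] -> [45, 41]
  [13, -46, 48, 46, -10, 48, 25, -2] -> [19, -40, 54, 52, -4, 54, 31, 4] -> [12, -47, 47, 45, -11, 47, 24, -3] -> [-47, -11, -3, 12, 24, 45, 47, 47] -> [-47, -11] -> [47, 11]
  [45, 32, -50, 21, -11, -35, -27] -> [51, 38, -44, 27, -5, -29, -21] -> [44, 31, -51, 20, -12, -36, -28] -> [-51, -36, -28, -12, 20, 31, 44] -> [-51, -36] -> [51, 36]

[51, 43]; [45, 41]; [47, 11]; [51, 36]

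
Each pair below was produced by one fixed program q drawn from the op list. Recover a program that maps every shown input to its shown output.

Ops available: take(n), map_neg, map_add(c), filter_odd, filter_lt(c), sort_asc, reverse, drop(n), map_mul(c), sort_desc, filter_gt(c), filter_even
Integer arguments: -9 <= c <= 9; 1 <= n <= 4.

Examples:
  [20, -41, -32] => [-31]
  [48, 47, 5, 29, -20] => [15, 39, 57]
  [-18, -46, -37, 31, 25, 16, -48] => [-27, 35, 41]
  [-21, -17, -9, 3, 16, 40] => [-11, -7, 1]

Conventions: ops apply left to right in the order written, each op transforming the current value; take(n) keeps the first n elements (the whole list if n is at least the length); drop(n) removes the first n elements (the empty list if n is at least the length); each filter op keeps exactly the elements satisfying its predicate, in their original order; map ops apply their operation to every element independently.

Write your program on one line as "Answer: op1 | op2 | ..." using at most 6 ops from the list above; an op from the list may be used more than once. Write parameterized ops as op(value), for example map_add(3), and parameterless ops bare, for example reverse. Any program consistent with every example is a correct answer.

sort_asc | map_add(9) | map_add(1) | filter_odd | take(3)

Check, running the answer program on each example:
  [20, -41, -32] -> [-41, -32, 20] -> [-32, -23, 29] -> [-31, -22, 30] -> [-31] -> [-31]
  [48, 47, 5, 29, -20] -> [-20, 5, 29, 47, 48] -> [-11, 14, 38, 56, 57] -> [-10, 15, 39, 57, 58] -> [15, 39, 57] -> [15, 39, 57]
  [-18, -46, -37, 31, 25, 16, -48] -> [-48, -46, -37, -18, 16, 25, 31] -> [-39, -37, -28, -9, 25, 34, 40] -> [-38, -36, -27, -8, 26, 35, 41] -> [-27, 35, 41] -> [-27, 35, 41]
  [-21, -17, -9, 3, 16, 40] -> [-21, -17, -9, 3, 16, 40] -> [-12, -8, 0, 12, 25, 49] -> [-11, -7, 1, 13, 26, 50] -> [-11, -7, 1, 13] -> [-11, -7, 1]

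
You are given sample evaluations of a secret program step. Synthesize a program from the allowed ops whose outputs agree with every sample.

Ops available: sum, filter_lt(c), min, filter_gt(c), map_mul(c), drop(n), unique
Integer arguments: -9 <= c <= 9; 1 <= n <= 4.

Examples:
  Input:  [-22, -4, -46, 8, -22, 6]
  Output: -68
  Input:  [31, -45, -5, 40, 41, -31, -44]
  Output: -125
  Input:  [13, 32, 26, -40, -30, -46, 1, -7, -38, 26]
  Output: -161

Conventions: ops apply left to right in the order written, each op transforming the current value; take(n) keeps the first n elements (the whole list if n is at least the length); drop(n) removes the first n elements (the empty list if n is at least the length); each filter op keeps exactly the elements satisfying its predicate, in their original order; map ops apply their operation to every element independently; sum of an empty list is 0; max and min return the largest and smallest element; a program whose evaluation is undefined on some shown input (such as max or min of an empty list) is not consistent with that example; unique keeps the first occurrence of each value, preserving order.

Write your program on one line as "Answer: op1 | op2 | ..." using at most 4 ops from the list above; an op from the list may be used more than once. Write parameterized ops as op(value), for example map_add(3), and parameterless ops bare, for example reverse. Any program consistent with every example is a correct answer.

filter_lt(-4) | unique | sum

Check, running the answer program on each example:
  [-22, -4, -46, 8, -22, 6] -> [-22, -46, -22] -> [-22, -46] -> -68
  [31, -45, -5, 40, 41, -31, -44] -> [-45, -5, -31, -44] -> [-45, -5, -31, -44] -> -125
  [13, 32, 26, -40, -30, -46, 1, -7, -38, 26] -> [-40, -30, -46, -7, -38] -> [-40, -30, -46, -7, -38] -> -161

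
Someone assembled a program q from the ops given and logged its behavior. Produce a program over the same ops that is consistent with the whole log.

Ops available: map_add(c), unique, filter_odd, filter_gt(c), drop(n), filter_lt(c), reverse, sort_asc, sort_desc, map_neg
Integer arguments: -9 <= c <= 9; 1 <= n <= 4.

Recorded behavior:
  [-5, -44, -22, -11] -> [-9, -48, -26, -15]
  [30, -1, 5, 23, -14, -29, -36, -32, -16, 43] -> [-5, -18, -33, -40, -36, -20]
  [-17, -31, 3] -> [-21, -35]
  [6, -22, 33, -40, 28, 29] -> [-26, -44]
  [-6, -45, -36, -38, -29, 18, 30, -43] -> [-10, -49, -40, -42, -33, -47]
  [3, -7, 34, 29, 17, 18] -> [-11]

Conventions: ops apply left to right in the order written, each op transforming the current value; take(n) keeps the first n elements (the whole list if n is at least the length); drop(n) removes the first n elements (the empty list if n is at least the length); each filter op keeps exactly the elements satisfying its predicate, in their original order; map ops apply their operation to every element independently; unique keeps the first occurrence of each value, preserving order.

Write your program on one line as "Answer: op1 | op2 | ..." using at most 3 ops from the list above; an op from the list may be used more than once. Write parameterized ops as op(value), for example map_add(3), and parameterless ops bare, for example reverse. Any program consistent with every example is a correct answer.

map_add(-4) | filter_lt(-1)

Check, running the answer program on each example:
  [-5, -44, -22, -11] -> [-9, -48, -26, -15] -> [-9, -48, -26, -15]
  [30, -1, 5, 23, -14, -29, -36, -32, -16, 43] -> [26, -5, 1, 19, -18, -33, -40, -36, -20, 39] -> [-5, -18, -33, -40, -36, -20]
  [-17, -31, 3] -> [-21, -35, -1] -> [-21, -35]
  [6, -22, 33, -40, 28, 29] -> [2, -26, 29, -44, 24, 25] -> [-26, -44]
  [-6, -45, -36, -38, -29, 18, 30, -43] -> [-10, -49, -40, -42, -33, 14, 26, -47] -> [-10, -49, -40, -42, -33, -47]
  [3, -7, 34, 29, 17, 18] -> [-1, -11, 30, 25, 13, 14] -> [-11]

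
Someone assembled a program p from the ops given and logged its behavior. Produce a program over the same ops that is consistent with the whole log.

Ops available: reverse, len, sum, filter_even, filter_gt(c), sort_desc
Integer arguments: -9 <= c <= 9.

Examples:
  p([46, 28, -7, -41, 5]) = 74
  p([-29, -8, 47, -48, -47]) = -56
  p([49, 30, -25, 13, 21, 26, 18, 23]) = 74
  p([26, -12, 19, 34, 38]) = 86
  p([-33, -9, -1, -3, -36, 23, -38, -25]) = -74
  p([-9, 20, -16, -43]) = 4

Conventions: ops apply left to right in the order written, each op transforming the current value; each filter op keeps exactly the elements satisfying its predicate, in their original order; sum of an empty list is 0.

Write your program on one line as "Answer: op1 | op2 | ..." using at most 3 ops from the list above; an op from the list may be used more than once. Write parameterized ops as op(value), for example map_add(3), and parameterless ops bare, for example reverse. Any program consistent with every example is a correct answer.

filter_even | sum

Check, running the answer program on each example:
  [46, 28, -7, -41, 5] -> [46, 28] -> 74
  [-29, -8, 47, -48, -47] -> [-8, -48] -> -56
  [49, 30, -25, 13, 21, 26, 18, 23] -> [30, 26, 18] -> 74
  [26, -12, 19, 34, 38] -> [26, -12, 34, 38] -> 86
  [-33, -9, -1, -3, -36, 23, -38, -25] -> [-36, -38] -> -74
  [-9, 20, -16, -43] -> [20, -16] -> 4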